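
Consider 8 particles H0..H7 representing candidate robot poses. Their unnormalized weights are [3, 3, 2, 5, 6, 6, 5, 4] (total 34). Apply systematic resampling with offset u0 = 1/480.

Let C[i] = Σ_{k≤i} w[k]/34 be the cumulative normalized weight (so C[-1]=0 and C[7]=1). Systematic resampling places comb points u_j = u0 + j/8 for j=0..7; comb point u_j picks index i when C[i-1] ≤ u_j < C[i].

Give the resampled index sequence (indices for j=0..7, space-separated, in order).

C = [3/34, 3/17, 4/17, 13/34, 19/34, 25/34, 15/17, 1]
j=0: u_0=1/480 ∈ [0, 3/34) → index 0
j=1: u_1=61/480 ∈ [3/34, 3/17) → index 1
j=2: u_2=121/480 ∈ [4/17, 13/34) → index 3
j=3: u_3=181/480 ∈ [4/17, 13/34) → index 3
j=4: u_4=241/480 ∈ [13/34, 19/34) → index 4
j=5: u_5=301/480 ∈ [19/34, 25/34) → index 5
j=6: u_6=361/480 ∈ [25/34, 15/17) → index 6
j=7: u_7=421/480 ∈ [25/34, 15/17) → index 6

0 1 3 3 4 5 6 6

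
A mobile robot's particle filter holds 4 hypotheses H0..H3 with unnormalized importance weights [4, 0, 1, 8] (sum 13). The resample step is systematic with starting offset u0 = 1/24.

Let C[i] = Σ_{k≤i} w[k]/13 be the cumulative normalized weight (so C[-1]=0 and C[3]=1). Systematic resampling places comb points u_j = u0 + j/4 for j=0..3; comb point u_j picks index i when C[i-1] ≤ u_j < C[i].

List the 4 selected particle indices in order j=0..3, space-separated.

C = [4/13, 4/13, 5/13, 1]
j=0: u_0=1/24 ∈ [0, 4/13) → index 0
j=1: u_1=7/24 ∈ [0, 4/13) → index 0
j=2: u_2=13/24 ∈ [5/13, 1) → index 3
j=3: u_3=19/24 ∈ [5/13, 1) → index 3

0 0 3 3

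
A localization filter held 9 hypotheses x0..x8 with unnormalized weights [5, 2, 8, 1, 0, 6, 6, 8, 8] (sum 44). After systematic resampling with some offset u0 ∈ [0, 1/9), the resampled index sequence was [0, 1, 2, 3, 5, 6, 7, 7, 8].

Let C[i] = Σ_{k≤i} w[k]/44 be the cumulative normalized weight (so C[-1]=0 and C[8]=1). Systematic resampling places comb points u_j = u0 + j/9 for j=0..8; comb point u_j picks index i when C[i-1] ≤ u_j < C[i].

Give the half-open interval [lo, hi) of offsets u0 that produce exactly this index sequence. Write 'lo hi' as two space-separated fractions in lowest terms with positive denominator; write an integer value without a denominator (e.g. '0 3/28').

C = [5/44, 7/44, 15/44, 4/11, 4/11, 1/2, 7/11, 9/11, 1]
j=0 picked index 0: u0 ∈ [0, 5/44)
j=1 picked index 1: u0 ∈ [1/396, 19/396)
j=2 picked index 2: u0 ∈ [-25/396, 47/396)
j=3 picked index 3: u0 ∈ [1/132, 1/33)
j=4 picked index 5: u0 ∈ [-8/99, 1/18)
j=5 picked index 6: u0 ∈ [-1/18, 8/99)
j=6 picked index 7: u0 ∈ [-1/33, 5/33)
j=7 picked index 7: u0 ∈ [-14/99, 4/99)
j=8 picked index 8: u0 ∈ [-7/99, 1/9)
intersection: [1/132, 1/33)

1/132 1/33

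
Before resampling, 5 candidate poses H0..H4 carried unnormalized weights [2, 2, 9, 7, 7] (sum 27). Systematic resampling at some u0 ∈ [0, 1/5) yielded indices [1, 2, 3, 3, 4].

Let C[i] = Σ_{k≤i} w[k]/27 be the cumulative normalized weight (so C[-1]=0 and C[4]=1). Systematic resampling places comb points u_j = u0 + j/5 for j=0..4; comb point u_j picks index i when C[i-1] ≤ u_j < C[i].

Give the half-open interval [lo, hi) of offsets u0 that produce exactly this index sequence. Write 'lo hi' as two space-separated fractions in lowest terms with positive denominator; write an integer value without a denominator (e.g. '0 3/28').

11/135 19/135

C = [2/27, 4/27, 13/27, 20/27, 1]
j=0 picked index 1: u0 ∈ [2/27, 4/27)
j=1 picked index 2: u0 ∈ [-7/135, 38/135)
j=2 picked index 3: u0 ∈ [11/135, 46/135)
j=3 picked index 3: u0 ∈ [-16/135, 19/135)
j=4 picked index 4: u0 ∈ [-8/135, 1/5)
intersection: [11/135, 19/135)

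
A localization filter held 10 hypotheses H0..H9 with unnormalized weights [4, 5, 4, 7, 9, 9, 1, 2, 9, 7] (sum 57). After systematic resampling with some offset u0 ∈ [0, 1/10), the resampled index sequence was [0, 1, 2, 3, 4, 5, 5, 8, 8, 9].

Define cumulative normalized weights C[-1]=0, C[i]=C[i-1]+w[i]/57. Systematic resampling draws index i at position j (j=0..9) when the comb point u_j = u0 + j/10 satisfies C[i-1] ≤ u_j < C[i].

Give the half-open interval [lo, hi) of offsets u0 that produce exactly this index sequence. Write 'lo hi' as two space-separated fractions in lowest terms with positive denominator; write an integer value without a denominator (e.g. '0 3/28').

C = [4/57, 3/19, 13/57, 20/57, 29/57, 2/3, 13/19, 41/57, 50/57, 1]
j=0 picked index 0: u0 ∈ [0, 4/57)
j=1 picked index 1: u0 ∈ [-17/570, 11/190)
j=2 picked index 2: u0 ∈ [-4/95, 8/285)
j=3 picked index 3: u0 ∈ [-41/570, 29/570)
j=4 picked index 4: u0 ∈ [-14/285, 31/285)
j=5 picked index 5: u0 ∈ [1/114, 1/6)
j=6 picked index 5: u0 ∈ [-26/285, 1/15)
j=7 picked index 8: u0 ∈ [11/570, 101/570)
j=8 picked index 8: u0 ∈ [-23/285, 22/285)
j=9 picked index 9: u0 ∈ [-13/570, 1/10)
intersection: [11/570, 8/285)

11/570 8/285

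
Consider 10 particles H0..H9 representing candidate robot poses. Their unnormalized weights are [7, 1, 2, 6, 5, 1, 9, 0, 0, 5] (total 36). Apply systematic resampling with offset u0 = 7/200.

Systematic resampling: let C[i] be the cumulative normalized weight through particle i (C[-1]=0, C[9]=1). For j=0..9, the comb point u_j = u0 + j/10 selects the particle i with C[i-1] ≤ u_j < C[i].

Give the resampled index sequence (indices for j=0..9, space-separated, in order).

0 0 2 3 3 4 6 6 6 9

C = [7/36, 2/9, 5/18, 4/9, 7/12, 11/18, 31/36, 31/36, 31/36, 1]
j=0: u_0=7/200 ∈ [0, 7/36) → index 0
j=1: u_1=27/200 ∈ [0, 7/36) → index 0
j=2: u_2=47/200 ∈ [2/9, 5/18) → index 2
j=3: u_3=67/200 ∈ [5/18, 4/9) → index 3
j=4: u_4=87/200 ∈ [5/18, 4/9) → index 3
j=5: u_5=107/200 ∈ [4/9, 7/12) → index 4
j=6: u_6=127/200 ∈ [11/18, 31/36) → index 6
j=7: u_7=147/200 ∈ [11/18, 31/36) → index 6
j=8: u_8=167/200 ∈ [11/18, 31/36) → index 6
j=9: u_9=187/200 ∈ [31/36, 1) → index 9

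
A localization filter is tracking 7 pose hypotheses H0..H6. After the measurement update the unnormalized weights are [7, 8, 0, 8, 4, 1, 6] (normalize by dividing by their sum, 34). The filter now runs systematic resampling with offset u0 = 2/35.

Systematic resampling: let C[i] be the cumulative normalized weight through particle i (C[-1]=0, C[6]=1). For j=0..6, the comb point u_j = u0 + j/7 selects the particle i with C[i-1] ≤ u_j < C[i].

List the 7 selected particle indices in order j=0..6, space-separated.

C = [7/34, 15/34, 15/34, 23/34, 27/34, 14/17, 1]
j=0: u_0=2/35 ∈ [0, 7/34) → index 0
j=1: u_1=1/5 ∈ [0, 7/34) → index 0
j=2: u_2=12/35 ∈ [7/34, 15/34) → index 1
j=3: u_3=17/35 ∈ [15/34, 23/34) → index 3
j=4: u_4=22/35 ∈ [15/34, 23/34) → index 3
j=5: u_5=27/35 ∈ [23/34, 27/34) → index 4
j=6: u_6=32/35 ∈ [14/17, 1) → index 6

0 0 1 3 3 4 6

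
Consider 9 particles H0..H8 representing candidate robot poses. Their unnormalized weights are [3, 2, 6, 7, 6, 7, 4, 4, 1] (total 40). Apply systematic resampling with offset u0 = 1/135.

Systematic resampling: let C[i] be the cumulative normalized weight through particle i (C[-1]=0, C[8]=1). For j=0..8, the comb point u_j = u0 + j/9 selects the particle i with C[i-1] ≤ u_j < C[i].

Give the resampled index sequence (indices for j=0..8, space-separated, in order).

0 1 2 3 4 4 5 6 7

C = [3/40, 1/8, 11/40, 9/20, 3/5, 31/40, 7/8, 39/40, 1]
j=0: u_0=1/135 ∈ [0, 3/40) → index 0
j=1: u_1=16/135 ∈ [3/40, 1/8) → index 1
j=2: u_2=31/135 ∈ [1/8, 11/40) → index 2
j=3: u_3=46/135 ∈ [11/40, 9/20) → index 3
j=4: u_4=61/135 ∈ [9/20, 3/5) → index 4
j=5: u_5=76/135 ∈ [9/20, 3/5) → index 4
j=6: u_6=91/135 ∈ [3/5, 31/40) → index 5
j=7: u_7=106/135 ∈ [31/40, 7/8) → index 6
j=8: u_8=121/135 ∈ [7/8, 39/40) → index 7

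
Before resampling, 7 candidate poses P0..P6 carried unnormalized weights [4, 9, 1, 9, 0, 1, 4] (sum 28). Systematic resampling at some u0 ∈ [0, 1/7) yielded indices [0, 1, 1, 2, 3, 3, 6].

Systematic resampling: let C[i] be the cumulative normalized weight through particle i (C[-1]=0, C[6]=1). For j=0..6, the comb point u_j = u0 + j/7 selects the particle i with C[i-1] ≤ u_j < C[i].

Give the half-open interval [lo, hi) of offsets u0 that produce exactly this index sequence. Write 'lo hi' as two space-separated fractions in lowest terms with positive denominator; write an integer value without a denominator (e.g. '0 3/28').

C = [1/7, 13/28, 1/2, 23/28, 23/28, 6/7, 1]
j=0 picked index 0: u0 ∈ [0, 1/7)
j=1 picked index 1: u0 ∈ [0, 9/28)
j=2 picked index 1: u0 ∈ [-1/7, 5/28)
j=3 picked index 2: u0 ∈ [1/28, 1/14)
j=4 picked index 3: u0 ∈ [-1/14, 1/4)
j=5 picked index 3: u0 ∈ [-3/14, 3/28)
j=6 picked index 6: u0 ∈ [0, 1/7)
intersection: [1/28, 1/14)

1/28 1/14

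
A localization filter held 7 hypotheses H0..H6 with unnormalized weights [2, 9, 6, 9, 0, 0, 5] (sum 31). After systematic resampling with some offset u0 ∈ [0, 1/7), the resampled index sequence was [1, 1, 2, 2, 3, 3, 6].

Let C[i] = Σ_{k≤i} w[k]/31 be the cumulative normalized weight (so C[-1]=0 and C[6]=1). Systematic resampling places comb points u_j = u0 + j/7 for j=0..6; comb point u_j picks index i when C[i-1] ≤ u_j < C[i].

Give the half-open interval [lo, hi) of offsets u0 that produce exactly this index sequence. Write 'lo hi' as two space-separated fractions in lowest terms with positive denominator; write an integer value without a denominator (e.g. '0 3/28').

C = [2/31, 11/31, 17/31, 26/31, 26/31, 26/31, 1]
j=0 picked index 1: u0 ∈ [2/31, 11/31)
j=1 picked index 1: u0 ∈ [-17/217, 46/217)
j=2 picked index 2: u0 ∈ [15/217, 57/217)
j=3 picked index 2: u0 ∈ [-16/217, 26/217)
j=4 picked index 3: u0 ∈ [-5/217, 58/217)
j=5 picked index 3: u0 ∈ [-36/217, 27/217)
j=6 picked index 6: u0 ∈ [-4/217, 1/7)
intersection: [15/217, 26/217)

15/217 26/217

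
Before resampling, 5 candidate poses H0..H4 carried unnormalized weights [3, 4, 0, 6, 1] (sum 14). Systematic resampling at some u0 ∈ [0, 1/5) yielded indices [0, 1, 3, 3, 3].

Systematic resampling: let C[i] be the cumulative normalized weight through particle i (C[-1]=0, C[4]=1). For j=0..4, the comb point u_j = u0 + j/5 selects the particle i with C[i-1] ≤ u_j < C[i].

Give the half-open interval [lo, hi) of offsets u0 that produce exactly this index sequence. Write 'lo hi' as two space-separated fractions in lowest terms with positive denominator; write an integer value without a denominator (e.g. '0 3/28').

1/10 9/70

C = [3/14, 1/2, 1/2, 13/14, 1]
j=0 picked index 0: u0 ∈ [0, 3/14)
j=1 picked index 1: u0 ∈ [1/70, 3/10)
j=2 picked index 3: u0 ∈ [1/10, 37/70)
j=3 picked index 3: u0 ∈ [-1/10, 23/70)
j=4 picked index 3: u0 ∈ [-3/10, 9/70)
intersection: [1/10, 9/70)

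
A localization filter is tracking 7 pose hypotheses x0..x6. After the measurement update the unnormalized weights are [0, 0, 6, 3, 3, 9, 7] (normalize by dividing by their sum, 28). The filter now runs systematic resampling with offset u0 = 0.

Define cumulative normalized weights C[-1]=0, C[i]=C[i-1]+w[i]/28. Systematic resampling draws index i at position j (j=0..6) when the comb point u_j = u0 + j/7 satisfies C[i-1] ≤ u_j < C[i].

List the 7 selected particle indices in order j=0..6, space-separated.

C = [0, 0, 3/14, 9/28, 3/7, 3/4, 1]
j=0: u_0=0 ∈ [0, 3/14) → index 2
j=1: u_1=1/7 ∈ [0, 3/14) → index 2
j=2: u_2=2/7 ∈ [3/14, 9/28) → index 3
j=3: u_3=3/7 ∈ [3/7, 3/4) → index 5
j=4: u_4=4/7 ∈ [3/7, 3/4) → index 5
j=5: u_5=5/7 ∈ [3/7, 3/4) → index 5
j=6: u_6=6/7 ∈ [3/4, 1) → index 6

2 2 3 5 5 5 6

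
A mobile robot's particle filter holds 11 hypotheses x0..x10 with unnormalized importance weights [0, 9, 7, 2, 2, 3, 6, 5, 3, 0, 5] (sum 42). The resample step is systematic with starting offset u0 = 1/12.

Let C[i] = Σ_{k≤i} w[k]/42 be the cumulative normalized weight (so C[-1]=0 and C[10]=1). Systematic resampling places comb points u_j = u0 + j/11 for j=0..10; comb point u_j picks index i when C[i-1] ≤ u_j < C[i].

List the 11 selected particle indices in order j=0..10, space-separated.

C = [0, 3/14, 8/21, 3/7, 10/21, 23/42, 29/42, 17/21, 37/42, 37/42, 1]
j=0: u_0=1/12 ∈ [0, 3/14) → index 1
j=1: u_1=23/132 ∈ [0, 3/14) → index 1
j=2: u_2=35/132 ∈ [3/14, 8/21) → index 2
j=3: u_3=47/132 ∈ [3/14, 8/21) → index 2
j=4: u_4=59/132 ∈ [3/7, 10/21) → index 4
j=5: u_5=71/132 ∈ [10/21, 23/42) → index 5
j=6: u_6=83/132 ∈ [23/42, 29/42) → index 6
j=7: u_7=95/132 ∈ [29/42, 17/21) → index 7
j=8: u_8=107/132 ∈ [17/21, 37/42) → index 8
j=9: u_9=119/132 ∈ [37/42, 1) → index 10
j=10: u_10=131/132 ∈ [37/42, 1) → index 10

1 1 2 2 4 5 6 7 8 10 10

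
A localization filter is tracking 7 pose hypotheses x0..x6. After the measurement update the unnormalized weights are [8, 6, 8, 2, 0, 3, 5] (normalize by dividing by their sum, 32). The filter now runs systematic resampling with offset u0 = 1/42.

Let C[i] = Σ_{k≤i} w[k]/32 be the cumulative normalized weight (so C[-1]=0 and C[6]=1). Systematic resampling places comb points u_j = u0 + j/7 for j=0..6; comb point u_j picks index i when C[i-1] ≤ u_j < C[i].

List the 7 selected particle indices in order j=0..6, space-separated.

0 0 1 2 2 3 6

C = [1/4, 7/16, 11/16, 3/4, 3/4, 27/32, 1]
j=0: u_0=1/42 ∈ [0, 1/4) → index 0
j=1: u_1=1/6 ∈ [0, 1/4) → index 0
j=2: u_2=13/42 ∈ [1/4, 7/16) → index 1
j=3: u_3=19/42 ∈ [7/16, 11/16) → index 2
j=4: u_4=25/42 ∈ [7/16, 11/16) → index 2
j=5: u_5=31/42 ∈ [11/16, 3/4) → index 3
j=6: u_6=37/42 ∈ [27/32, 1) → index 6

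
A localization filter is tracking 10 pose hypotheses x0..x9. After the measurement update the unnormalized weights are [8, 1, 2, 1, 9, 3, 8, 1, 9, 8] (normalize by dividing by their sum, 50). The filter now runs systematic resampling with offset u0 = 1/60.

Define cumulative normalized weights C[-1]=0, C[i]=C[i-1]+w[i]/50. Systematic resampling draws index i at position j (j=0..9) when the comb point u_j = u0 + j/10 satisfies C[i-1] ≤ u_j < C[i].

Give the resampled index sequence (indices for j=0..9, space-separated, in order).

0 0 2 4 4 6 6 8 8 9

C = [4/25, 9/50, 11/50, 6/25, 21/50, 12/25, 16/25, 33/50, 21/25, 1]
j=0: u_0=1/60 ∈ [0, 4/25) → index 0
j=1: u_1=7/60 ∈ [0, 4/25) → index 0
j=2: u_2=13/60 ∈ [9/50, 11/50) → index 2
j=3: u_3=19/60 ∈ [6/25, 21/50) → index 4
j=4: u_4=5/12 ∈ [6/25, 21/50) → index 4
j=5: u_5=31/60 ∈ [12/25, 16/25) → index 6
j=6: u_6=37/60 ∈ [12/25, 16/25) → index 6
j=7: u_7=43/60 ∈ [33/50, 21/25) → index 8
j=8: u_8=49/60 ∈ [33/50, 21/25) → index 8
j=9: u_9=11/12 ∈ [21/25, 1) → index 9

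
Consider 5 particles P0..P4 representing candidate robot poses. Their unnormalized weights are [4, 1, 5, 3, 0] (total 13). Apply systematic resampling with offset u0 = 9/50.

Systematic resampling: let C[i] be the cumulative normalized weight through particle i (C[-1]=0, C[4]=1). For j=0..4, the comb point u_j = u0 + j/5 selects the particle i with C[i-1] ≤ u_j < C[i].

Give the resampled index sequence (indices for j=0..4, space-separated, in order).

0 1 2 3 3

C = [4/13, 5/13, 10/13, 1, 1]
j=0: u_0=9/50 ∈ [0, 4/13) → index 0
j=1: u_1=19/50 ∈ [4/13, 5/13) → index 1
j=2: u_2=29/50 ∈ [5/13, 10/13) → index 2
j=3: u_3=39/50 ∈ [10/13, 1) → index 3
j=4: u_4=49/50 ∈ [10/13, 1) → index 3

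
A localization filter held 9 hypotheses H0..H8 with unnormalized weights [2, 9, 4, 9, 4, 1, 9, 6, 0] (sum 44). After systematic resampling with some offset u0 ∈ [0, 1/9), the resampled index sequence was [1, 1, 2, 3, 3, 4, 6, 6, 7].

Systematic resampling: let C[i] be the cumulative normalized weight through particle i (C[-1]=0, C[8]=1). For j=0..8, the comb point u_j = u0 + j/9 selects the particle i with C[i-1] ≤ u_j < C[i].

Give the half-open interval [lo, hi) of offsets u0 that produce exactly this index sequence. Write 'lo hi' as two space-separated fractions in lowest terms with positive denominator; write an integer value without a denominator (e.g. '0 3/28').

1/22 8/99

C = [1/22, 1/4, 15/44, 6/11, 7/11, 29/44, 19/22, 1, 1]
j=0 picked index 1: u0 ∈ [1/22, 1/4)
j=1 picked index 1: u0 ∈ [-13/198, 5/36)
j=2 picked index 2: u0 ∈ [1/36, 47/396)
j=3 picked index 3: u0 ∈ [1/132, 7/33)
j=4 picked index 3: u0 ∈ [-41/396, 10/99)
j=5 picked index 4: u0 ∈ [-1/99, 8/99)
j=6 picked index 6: u0 ∈ [-1/132, 13/66)
j=7 picked index 6: u0 ∈ [-47/396, 17/198)
j=8 picked index 7: u0 ∈ [-5/198, 1/9)
intersection: [1/22, 8/99)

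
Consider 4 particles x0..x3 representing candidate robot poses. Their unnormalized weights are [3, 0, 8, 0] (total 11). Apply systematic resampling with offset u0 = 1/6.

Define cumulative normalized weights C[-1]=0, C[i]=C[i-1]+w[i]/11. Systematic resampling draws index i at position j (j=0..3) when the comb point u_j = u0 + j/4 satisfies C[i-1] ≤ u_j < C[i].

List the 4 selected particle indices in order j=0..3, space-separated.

C = [3/11, 3/11, 1, 1]
j=0: u_0=1/6 ∈ [0, 3/11) → index 0
j=1: u_1=5/12 ∈ [3/11, 1) → index 2
j=2: u_2=2/3 ∈ [3/11, 1) → index 2
j=3: u_3=11/12 ∈ [3/11, 1) → index 2

0 2 2 2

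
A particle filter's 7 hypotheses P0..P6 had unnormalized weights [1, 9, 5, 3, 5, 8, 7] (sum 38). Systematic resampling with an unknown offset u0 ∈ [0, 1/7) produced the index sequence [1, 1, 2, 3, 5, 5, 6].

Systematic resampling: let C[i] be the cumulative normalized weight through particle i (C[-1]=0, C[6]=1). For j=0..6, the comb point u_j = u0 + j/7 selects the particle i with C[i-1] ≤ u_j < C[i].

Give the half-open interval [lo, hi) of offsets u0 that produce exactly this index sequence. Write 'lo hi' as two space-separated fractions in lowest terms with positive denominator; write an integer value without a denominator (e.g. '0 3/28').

9/266 6/133

C = [1/38, 5/19, 15/38, 9/19, 23/38, 31/38, 1]
j=0 picked index 1: u0 ∈ [1/38, 5/19)
j=1 picked index 1: u0 ∈ [-31/266, 16/133)
j=2 picked index 2: u0 ∈ [-3/133, 29/266)
j=3 picked index 3: u0 ∈ [-9/266, 6/133)
j=4 picked index 5: u0 ∈ [9/266, 65/266)
j=5 picked index 5: u0 ∈ [-29/266, 27/266)
j=6 picked index 6: u0 ∈ [-11/266, 1/7)
intersection: [9/266, 6/133)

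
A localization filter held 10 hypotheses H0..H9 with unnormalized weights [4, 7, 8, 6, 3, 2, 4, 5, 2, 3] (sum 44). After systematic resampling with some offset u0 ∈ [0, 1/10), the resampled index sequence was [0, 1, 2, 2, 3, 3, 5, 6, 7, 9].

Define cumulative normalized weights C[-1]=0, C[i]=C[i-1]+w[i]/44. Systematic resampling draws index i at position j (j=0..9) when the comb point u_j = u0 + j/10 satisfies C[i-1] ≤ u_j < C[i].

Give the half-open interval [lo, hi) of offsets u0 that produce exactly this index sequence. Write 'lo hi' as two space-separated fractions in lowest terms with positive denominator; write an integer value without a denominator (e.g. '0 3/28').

1/20 3/44

C = [1/11, 1/4, 19/44, 25/44, 7/11, 15/22, 17/22, 39/44, 41/44, 1]
j=0 picked index 0: u0 ∈ [0, 1/11)
j=1 picked index 1: u0 ∈ [-1/110, 3/20)
j=2 picked index 2: u0 ∈ [1/20, 51/220)
j=3 picked index 2: u0 ∈ [-1/20, 29/220)
j=4 picked index 3: u0 ∈ [7/220, 37/220)
j=5 picked index 3: u0 ∈ [-3/44, 3/44)
j=6 picked index 5: u0 ∈ [2/55, 9/110)
j=7 picked index 6: u0 ∈ [-1/55, 4/55)
j=8 picked index 7: u0 ∈ [-3/110, 19/220)
j=9 picked index 9: u0 ∈ [7/220, 1/10)
intersection: [1/20, 3/44)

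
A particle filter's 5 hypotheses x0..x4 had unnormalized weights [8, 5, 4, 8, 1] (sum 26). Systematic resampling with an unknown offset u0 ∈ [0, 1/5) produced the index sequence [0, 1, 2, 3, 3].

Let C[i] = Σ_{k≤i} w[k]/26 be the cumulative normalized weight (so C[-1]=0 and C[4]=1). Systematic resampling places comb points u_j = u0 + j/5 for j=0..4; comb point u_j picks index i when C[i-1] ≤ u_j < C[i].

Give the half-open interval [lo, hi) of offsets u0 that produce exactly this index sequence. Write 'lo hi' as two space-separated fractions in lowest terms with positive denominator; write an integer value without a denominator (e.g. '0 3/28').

7/65 21/130

C = [4/13, 1/2, 17/26, 25/26, 1]
j=0 picked index 0: u0 ∈ [0, 4/13)
j=1 picked index 1: u0 ∈ [7/65, 3/10)
j=2 picked index 2: u0 ∈ [1/10, 33/130)
j=3 picked index 3: u0 ∈ [7/130, 47/130)
j=4 picked index 3: u0 ∈ [-19/130, 21/130)
intersection: [7/65, 21/130)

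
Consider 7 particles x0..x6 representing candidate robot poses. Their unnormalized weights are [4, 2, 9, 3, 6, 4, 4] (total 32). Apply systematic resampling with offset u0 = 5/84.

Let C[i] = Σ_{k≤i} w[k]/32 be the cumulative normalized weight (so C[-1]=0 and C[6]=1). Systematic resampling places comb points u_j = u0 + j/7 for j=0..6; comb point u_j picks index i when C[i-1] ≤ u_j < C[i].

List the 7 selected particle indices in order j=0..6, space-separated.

0 2 2 3 4 5 6

C = [1/8, 3/16, 15/32, 9/16, 3/4, 7/8, 1]
j=0: u_0=5/84 ∈ [0, 1/8) → index 0
j=1: u_1=17/84 ∈ [3/16, 15/32) → index 2
j=2: u_2=29/84 ∈ [3/16, 15/32) → index 2
j=3: u_3=41/84 ∈ [15/32, 9/16) → index 3
j=4: u_4=53/84 ∈ [9/16, 3/4) → index 4
j=5: u_5=65/84 ∈ [3/4, 7/8) → index 5
j=6: u_6=11/12 ∈ [7/8, 1) → index 6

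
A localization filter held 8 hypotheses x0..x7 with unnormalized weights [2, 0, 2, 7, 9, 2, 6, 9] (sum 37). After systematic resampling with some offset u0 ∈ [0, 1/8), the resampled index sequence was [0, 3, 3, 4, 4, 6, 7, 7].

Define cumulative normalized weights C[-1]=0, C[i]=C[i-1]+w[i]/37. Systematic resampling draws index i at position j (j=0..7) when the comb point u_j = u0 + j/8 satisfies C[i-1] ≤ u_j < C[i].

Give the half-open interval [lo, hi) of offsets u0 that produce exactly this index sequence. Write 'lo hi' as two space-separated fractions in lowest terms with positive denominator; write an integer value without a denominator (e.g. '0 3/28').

1/148 3/74

C = [2/37, 2/37, 4/37, 11/37, 20/37, 22/37, 28/37, 1]
j=0 picked index 0: u0 ∈ [0, 2/37)
j=1 picked index 3: u0 ∈ [-5/296, 51/296)
j=2 picked index 3: u0 ∈ [-21/148, 7/148)
j=3 picked index 4: u0 ∈ [-23/296, 49/296)
j=4 picked index 4: u0 ∈ [-15/74, 3/74)
j=5 picked index 6: u0 ∈ [-9/296, 39/296)
j=6 picked index 7: u0 ∈ [1/148, 1/4)
j=7 picked index 7: u0 ∈ [-35/296, 1/8)
intersection: [1/148, 3/74)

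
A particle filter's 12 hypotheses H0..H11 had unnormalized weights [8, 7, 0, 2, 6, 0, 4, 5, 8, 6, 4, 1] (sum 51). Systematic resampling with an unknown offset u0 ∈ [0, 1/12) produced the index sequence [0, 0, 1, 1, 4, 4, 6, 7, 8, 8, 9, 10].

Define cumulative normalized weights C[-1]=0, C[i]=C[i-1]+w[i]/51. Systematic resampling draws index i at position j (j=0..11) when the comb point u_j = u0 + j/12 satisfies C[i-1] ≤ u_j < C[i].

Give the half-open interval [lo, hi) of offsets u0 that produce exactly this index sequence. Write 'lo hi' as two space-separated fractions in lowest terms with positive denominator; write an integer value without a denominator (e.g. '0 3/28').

C = [8/51, 5/17, 5/17, 1/3, 23/51, 23/51, 9/17, 32/51, 40/51, 46/51, 50/51, 1]
j=0 picked index 0: u0 ∈ [0, 8/51)
j=1 picked index 0: u0 ∈ [-1/12, 5/68)
j=2 picked index 1: u0 ∈ [-1/102, 13/102)
j=3 picked index 1: u0 ∈ [-19/204, 3/68)
j=4 picked index 4: u0 ∈ [0, 2/17)
j=5 picked index 4: u0 ∈ [-1/12, 7/204)
j=6 picked index 6: u0 ∈ [-5/102, 1/34)
j=7 picked index 7: u0 ∈ [-11/204, 3/68)
j=8 picked index 8: u0 ∈ [-2/51, 2/17)
j=9 picked index 8: u0 ∈ [-25/204, 7/204)
j=10 picked index 9: u0 ∈ [-5/102, 7/102)
j=11 picked index 10: u0 ∈ [-1/68, 13/204)
intersection: [0, 1/34)

0 1/34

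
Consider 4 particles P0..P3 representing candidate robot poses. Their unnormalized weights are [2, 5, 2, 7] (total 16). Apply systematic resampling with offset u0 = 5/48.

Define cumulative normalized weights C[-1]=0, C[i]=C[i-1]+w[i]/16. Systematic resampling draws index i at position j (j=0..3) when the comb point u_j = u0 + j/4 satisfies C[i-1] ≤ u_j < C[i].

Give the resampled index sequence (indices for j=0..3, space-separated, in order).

0 1 3 3

C = [1/8, 7/16, 9/16, 1]
j=0: u_0=5/48 ∈ [0, 1/8) → index 0
j=1: u_1=17/48 ∈ [1/8, 7/16) → index 1
j=2: u_2=29/48 ∈ [9/16, 1) → index 3
j=3: u_3=41/48 ∈ [9/16, 1) → index 3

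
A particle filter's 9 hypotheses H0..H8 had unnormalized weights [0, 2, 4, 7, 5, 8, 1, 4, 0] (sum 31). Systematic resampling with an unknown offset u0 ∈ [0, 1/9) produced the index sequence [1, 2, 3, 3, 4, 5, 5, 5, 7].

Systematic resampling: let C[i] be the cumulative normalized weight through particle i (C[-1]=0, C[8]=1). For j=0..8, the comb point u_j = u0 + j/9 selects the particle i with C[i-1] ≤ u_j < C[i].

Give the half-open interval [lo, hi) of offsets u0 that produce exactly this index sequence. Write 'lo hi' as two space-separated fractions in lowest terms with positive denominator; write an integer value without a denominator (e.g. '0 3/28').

C = [0, 2/31, 6/31, 13/31, 18/31, 26/31, 27/31, 1, 1]
j=0 picked index 1: u0 ∈ [0, 2/31)
j=1 picked index 2: u0 ∈ [-13/279, 23/279)
j=2 picked index 3: u0 ∈ [-8/279, 55/279)
j=3 picked index 3: u0 ∈ [-13/93, 8/93)
j=4 picked index 4: u0 ∈ [-7/279, 38/279)
j=5 picked index 5: u0 ∈ [7/279, 79/279)
j=6 picked index 5: u0 ∈ [-8/93, 16/93)
j=7 picked index 5: u0 ∈ [-55/279, 17/279)
j=8 picked index 7: u0 ∈ [-5/279, 1/9)
intersection: [7/279, 17/279)

7/279 17/279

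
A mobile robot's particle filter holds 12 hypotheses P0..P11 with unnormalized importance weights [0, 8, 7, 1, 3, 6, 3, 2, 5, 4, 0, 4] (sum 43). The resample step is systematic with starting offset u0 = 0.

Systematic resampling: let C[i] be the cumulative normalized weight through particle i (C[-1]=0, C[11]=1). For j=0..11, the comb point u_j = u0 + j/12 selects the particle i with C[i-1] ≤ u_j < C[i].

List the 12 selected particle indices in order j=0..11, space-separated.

C = [0, 8/43, 15/43, 16/43, 19/43, 25/43, 28/43, 30/43, 35/43, 39/43, 39/43, 1]
j=0: u_0=0 ∈ [0, 8/43) → index 1
j=1: u_1=1/12 ∈ [0, 8/43) → index 1
j=2: u_2=1/6 ∈ [0, 8/43) → index 1
j=3: u_3=1/4 ∈ [8/43, 15/43) → index 2
j=4: u_4=1/3 ∈ [8/43, 15/43) → index 2
j=5: u_5=5/12 ∈ [16/43, 19/43) → index 4
j=6: u_6=1/2 ∈ [19/43, 25/43) → index 5
j=7: u_7=7/12 ∈ [25/43, 28/43) → index 6
j=8: u_8=2/3 ∈ [28/43, 30/43) → index 7
j=9: u_9=3/4 ∈ [30/43, 35/43) → index 8
j=10: u_10=5/6 ∈ [35/43, 39/43) → index 9
j=11: u_11=11/12 ∈ [39/43, 1) → index 11

1 1 1 2 2 4 5 6 7 8 9 11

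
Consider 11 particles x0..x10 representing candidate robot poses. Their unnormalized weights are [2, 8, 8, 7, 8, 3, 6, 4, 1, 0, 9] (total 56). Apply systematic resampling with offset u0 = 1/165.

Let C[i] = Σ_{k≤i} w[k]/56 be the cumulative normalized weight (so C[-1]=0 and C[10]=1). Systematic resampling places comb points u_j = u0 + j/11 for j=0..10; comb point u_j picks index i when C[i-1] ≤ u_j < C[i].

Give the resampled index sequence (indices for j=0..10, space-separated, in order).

0 1 2 2 3 4 4 5 6 8 10

C = [1/28, 5/28, 9/28, 25/56, 33/56, 9/14, 3/4, 23/28, 47/56, 47/56, 1]
j=0: u_0=1/165 ∈ [0, 1/28) → index 0
j=1: u_1=16/165 ∈ [1/28, 5/28) → index 1
j=2: u_2=31/165 ∈ [5/28, 9/28) → index 2
j=3: u_3=46/165 ∈ [5/28, 9/28) → index 2
j=4: u_4=61/165 ∈ [9/28, 25/56) → index 3
j=5: u_5=76/165 ∈ [25/56, 33/56) → index 4
j=6: u_6=91/165 ∈ [25/56, 33/56) → index 4
j=7: u_7=106/165 ∈ [33/56, 9/14) → index 5
j=8: u_8=11/15 ∈ [9/14, 3/4) → index 6
j=9: u_9=136/165 ∈ [23/28, 47/56) → index 8
j=10: u_10=151/165 ∈ [47/56, 1) → index 10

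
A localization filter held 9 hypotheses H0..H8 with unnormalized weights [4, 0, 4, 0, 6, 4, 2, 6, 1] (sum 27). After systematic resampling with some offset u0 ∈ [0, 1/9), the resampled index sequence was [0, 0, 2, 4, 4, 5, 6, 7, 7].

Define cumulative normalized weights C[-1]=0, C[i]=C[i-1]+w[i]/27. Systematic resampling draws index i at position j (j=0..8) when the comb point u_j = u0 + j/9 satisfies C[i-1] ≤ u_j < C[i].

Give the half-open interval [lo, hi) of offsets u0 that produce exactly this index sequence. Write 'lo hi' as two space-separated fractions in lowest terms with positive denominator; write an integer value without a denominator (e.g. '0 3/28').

0 1/27

C = [4/27, 4/27, 8/27, 8/27, 14/27, 2/3, 20/27, 26/27, 1]
j=0 picked index 0: u0 ∈ [0, 4/27)
j=1 picked index 0: u0 ∈ [-1/9, 1/27)
j=2 picked index 2: u0 ∈ [-2/27, 2/27)
j=3 picked index 4: u0 ∈ [-1/27, 5/27)
j=4 picked index 4: u0 ∈ [-4/27, 2/27)
j=5 picked index 5: u0 ∈ [-1/27, 1/9)
j=6 picked index 6: u0 ∈ [0, 2/27)
j=7 picked index 7: u0 ∈ [-1/27, 5/27)
j=8 picked index 7: u0 ∈ [-4/27, 2/27)
intersection: [0, 1/27)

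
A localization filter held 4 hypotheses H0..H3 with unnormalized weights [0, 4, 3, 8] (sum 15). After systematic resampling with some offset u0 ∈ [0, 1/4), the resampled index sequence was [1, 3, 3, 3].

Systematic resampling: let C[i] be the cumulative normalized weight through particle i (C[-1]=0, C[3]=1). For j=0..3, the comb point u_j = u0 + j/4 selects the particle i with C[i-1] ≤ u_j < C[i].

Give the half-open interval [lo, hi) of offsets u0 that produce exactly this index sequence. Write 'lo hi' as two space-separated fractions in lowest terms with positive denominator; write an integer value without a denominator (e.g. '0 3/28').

C = [0, 4/15, 7/15, 1]
j=0 picked index 1: u0 ∈ [0, 4/15)
j=1 picked index 3: u0 ∈ [13/60, 3/4)
j=2 picked index 3: u0 ∈ [-1/30, 1/2)
j=3 picked index 3: u0 ∈ [-17/60, 1/4)
intersection: [13/60, 1/4)

13/60 1/4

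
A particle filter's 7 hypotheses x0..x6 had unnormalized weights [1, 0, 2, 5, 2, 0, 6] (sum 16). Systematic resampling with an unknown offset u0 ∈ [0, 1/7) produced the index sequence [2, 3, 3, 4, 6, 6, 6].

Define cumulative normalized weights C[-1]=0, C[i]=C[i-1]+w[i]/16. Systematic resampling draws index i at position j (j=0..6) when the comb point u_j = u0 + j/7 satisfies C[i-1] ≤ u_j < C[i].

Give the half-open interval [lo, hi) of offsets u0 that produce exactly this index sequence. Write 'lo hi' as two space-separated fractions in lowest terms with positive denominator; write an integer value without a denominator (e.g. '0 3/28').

C = [1/16, 1/16, 3/16, 1/2, 5/8, 5/8, 1]
j=0 picked index 2: u0 ∈ [1/16, 3/16)
j=1 picked index 3: u0 ∈ [5/112, 5/14)
j=2 picked index 3: u0 ∈ [-11/112, 3/14)
j=3 picked index 4: u0 ∈ [1/14, 11/56)
j=4 picked index 6: u0 ∈ [3/56, 3/7)
j=5 picked index 6: u0 ∈ [-5/56, 2/7)
j=6 picked index 6: u0 ∈ [-13/56, 1/7)
intersection: [1/14, 1/7)

1/14 1/7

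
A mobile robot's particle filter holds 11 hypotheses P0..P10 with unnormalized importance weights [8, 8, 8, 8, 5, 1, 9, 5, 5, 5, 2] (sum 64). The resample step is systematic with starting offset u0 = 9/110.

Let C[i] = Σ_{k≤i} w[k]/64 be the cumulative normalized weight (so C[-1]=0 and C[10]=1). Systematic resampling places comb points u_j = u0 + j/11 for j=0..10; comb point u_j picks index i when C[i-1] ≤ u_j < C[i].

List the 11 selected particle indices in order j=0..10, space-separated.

C = [1/8, 1/4, 3/8, 1/2, 37/64, 19/32, 47/64, 13/16, 57/64, 31/32, 1]
j=0: u_0=9/110 ∈ [0, 1/8) → index 0
j=1: u_1=19/110 ∈ [1/8, 1/4) → index 1
j=2: u_2=29/110 ∈ [1/4, 3/8) → index 2
j=3: u_3=39/110 ∈ [1/4, 3/8) → index 2
j=4: u_4=49/110 ∈ [3/8, 1/2) → index 3
j=5: u_5=59/110 ∈ [1/2, 37/64) → index 4
j=6: u_6=69/110 ∈ [19/32, 47/64) → index 6
j=7: u_7=79/110 ∈ [19/32, 47/64) → index 6
j=8: u_8=89/110 ∈ [47/64, 13/16) → index 7
j=9: u_9=9/10 ∈ [57/64, 31/32) → index 9
j=10: u_10=109/110 ∈ [31/32, 1) → index 10

0 1 2 2 3 4 6 6 7 9 10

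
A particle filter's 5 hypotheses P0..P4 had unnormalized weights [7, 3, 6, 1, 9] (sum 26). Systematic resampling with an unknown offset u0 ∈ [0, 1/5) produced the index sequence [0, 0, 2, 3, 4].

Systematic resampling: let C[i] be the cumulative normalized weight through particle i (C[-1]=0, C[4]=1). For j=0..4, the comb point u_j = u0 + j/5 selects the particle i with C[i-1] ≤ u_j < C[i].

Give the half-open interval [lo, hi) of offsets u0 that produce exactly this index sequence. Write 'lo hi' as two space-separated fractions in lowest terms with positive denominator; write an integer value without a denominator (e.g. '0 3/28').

C = [7/26, 5/13, 8/13, 17/26, 1]
j=0 picked index 0: u0 ∈ [0, 7/26)
j=1 picked index 0: u0 ∈ [-1/5, 9/130)
j=2 picked index 2: u0 ∈ [-1/65, 14/65)
j=3 picked index 3: u0 ∈ [1/65, 7/130)
j=4 picked index 4: u0 ∈ [-19/130, 1/5)
intersection: [1/65, 7/130)

1/65 7/130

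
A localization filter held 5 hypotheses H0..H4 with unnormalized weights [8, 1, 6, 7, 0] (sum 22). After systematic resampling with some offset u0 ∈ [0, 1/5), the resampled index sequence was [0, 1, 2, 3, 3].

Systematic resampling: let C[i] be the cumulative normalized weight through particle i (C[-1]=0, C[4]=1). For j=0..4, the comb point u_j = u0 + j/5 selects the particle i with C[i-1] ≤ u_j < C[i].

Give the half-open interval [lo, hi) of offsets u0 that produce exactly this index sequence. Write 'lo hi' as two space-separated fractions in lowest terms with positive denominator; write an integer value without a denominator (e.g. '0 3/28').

9/55 1/5

C = [4/11, 9/22, 15/22, 1, 1]
j=0 picked index 0: u0 ∈ [0, 4/11)
j=1 picked index 1: u0 ∈ [9/55, 23/110)
j=2 picked index 2: u0 ∈ [1/110, 31/110)
j=3 picked index 3: u0 ∈ [9/110, 2/5)
j=4 picked index 3: u0 ∈ [-13/110, 1/5)
intersection: [9/55, 1/5)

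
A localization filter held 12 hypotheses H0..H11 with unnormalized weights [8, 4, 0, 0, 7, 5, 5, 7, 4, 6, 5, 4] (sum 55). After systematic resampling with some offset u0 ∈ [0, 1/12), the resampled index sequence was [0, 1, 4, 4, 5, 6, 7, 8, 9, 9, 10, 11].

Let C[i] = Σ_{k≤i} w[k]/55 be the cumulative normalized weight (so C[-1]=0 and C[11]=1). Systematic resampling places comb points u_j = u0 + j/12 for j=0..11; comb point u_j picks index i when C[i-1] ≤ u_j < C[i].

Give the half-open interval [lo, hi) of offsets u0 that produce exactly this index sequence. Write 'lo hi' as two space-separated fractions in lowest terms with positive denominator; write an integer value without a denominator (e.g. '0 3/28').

47/660 1/12

C = [8/55, 12/55, 12/55, 12/55, 19/55, 24/55, 29/55, 36/55, 8/11, 46/55, 51/55, 1]
j=0 picked index 0: u0 ∈ [0, 8/55)
j=1 picked index 1: u0 ∈ [41/660, 89/660)
j=2 picked index 4: u0 ∈ [17/330, 59/330)
j=3 picked index 4: u0 ∈ [-7/220, 21/220)
j=4 picked index 5: u0 ∈ [2/165, 17/165)
j=5 picked index 6: u0 ∈ [13/660, 73/660)
j=6 picked index 7: u0 ∈ [3/110, 17/110)
j=7 picked index 8: u0 ∈ [47/660, 19/132)
j=8 picked index 9: u0 ∈ [2/33, 28/165)
j=9 picked index 9: u0 ∈ [-1/44, 19/220)
j=10 picked index 10: u0 ∈ [1/330, 31/330)
j=11 picked index 11: u0 ∈ [7/660, 1/12)
intersection: [47/660, 1/12)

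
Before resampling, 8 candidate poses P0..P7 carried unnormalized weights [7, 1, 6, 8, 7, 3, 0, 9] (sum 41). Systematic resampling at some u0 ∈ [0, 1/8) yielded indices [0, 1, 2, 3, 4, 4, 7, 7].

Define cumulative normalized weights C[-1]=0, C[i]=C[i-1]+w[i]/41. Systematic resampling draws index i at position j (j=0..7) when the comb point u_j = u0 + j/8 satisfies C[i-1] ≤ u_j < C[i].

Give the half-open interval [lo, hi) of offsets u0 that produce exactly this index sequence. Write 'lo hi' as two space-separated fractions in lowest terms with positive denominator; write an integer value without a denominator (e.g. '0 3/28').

15/328 23/328

C = [7/41, 8/41, 14/41, 22/41, 29/41, 32/41, 32/41, 1]
j=0 picked index 0: u0 ∈ [0, 7/41)
j=1 picked index 1: u0 ∈ [15/328, 23/328)
j=2 picked index 2: u0 ∈ [-9/164, 15/164)
j=3 picked index 3: u0 ∈ [-11/328, 53/328)
j=4 picked index 4: u0 ∈ [3/82, 17/82)
j=5 picked index 4: u0 ∈ [-29/328, 27/328)
j=6 picked index 7: u0 ∈ [5/164, 1/4)
j=7 picked index 7: u0 ∈ [-31/328, 1/8)
intersection: [15/328, 23/328)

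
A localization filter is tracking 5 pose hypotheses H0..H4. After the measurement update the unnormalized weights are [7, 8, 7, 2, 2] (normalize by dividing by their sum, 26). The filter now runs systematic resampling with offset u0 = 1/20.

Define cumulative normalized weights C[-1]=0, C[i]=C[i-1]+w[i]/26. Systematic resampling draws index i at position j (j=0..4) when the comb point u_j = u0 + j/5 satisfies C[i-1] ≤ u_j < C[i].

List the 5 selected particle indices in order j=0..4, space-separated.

0 0 1 2 3

C = [7/26, 15/26, 11/13, 12/13, 1]
j=0: u_0=1/20 ∈ [0, 7/26) → index 0
j=1: u_1=1/4 ∈ [0, 7/26) → index 0
j=2: u_2=9/20 ∈ [7/26, 15/26) → index 1
j=3: u_3=13/20 ∈ [15/26, 11/13) → index 2
j=4: u_4=17/20 ∈ [11/13, 12/13) → index 3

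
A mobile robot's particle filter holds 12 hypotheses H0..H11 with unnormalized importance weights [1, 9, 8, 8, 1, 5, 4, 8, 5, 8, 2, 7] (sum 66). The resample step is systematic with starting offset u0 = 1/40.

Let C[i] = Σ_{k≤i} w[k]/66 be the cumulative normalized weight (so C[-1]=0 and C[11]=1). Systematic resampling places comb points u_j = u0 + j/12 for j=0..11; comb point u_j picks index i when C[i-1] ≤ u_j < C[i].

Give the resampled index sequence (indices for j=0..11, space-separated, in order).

C = [1/66, 5/33, 3/11, 13/33, 9/22, 16/33, 6/11, 2/3, 49/66, 19/22, 59/66, 1]
j=0: u_0=1/40 ∈ [1/66, 5/33) → index 1
j=1: u_1=13/120 ∈ [1/66, 5/33) → index 1
j=2: u_2=23/120 ∈ [5/33, 3/11) → index 2
j=3: u_3=11/40 ∈ [3/11, 13/33) → index 3
j=4: u_4=43/120 ∈ [3/11, 13/33) → index 3
j=5: u_5=53/120 ∈ [9/22, 16/33) → index 5
j=6: u_6=21/40 ∈ [16/33, 6/11) → index 6
j=7: u_7=73/120 ∈ [6/11, 2/3) → index 7
j=8: u_8=83/120 ∈ [2/3, 49/66) → index 8
j=9: u_9=31/40 ∈ [49/66, 19/22) → index 9
j=10: u_10=103/120 ∈ [49/66, 19/22) → index 9
j=11: u_11=113/120 ∈ [59/66, 1) → index 11

1 1 2 3 3 5 6 7 8 9 9 11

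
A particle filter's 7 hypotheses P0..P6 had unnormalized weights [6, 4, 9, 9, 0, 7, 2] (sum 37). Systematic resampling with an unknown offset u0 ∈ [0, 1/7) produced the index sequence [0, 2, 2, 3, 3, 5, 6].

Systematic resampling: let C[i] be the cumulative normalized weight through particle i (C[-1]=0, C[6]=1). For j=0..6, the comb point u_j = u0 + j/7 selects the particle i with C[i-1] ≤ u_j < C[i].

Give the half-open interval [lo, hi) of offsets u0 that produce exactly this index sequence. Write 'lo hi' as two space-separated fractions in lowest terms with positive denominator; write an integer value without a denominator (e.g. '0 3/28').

33/259 1/7

C = [6/37, 10/37, 19/37, 28/37, 28/37, 35/37, 1]
j=0 picked index 0: u0 ∈ [0, 6/37)
j=1 picked index 2: u0 ∈ [33/259, 96/259)
j=2 picked index 2: u0 ∈ [-4/259, 59/259)
j=3 picked index 3: u0 ∈ [22/259, 85/259)
j=4 picked index 3: u0 ∈ [-15/259, 48/259)
j=5 picked index 5: u0 ∈ [11/259, 60/259)
j=6 picked index 6: u0 ∈ [23/259, 1/7)
intersection: [33/259, 1/7)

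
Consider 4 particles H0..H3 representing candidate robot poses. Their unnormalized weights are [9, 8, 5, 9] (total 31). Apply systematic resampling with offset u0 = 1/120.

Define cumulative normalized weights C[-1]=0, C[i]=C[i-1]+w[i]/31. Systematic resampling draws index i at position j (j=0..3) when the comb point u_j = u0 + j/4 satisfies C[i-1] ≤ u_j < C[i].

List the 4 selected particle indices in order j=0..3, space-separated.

0 0 1 3

C = [9/31, 17/31, 22/31, 1]
j=0: u_0=1/120 ∈ [0, 9/31) → index 0
j=1: u_1=31/120 ∈ [0, 9/31) → index 0
j=2: u_2=61/120 ∈ [9/31, 17/31) → index 1
j=3: u_3=91/120 ∈ [22/31, 1) → index 3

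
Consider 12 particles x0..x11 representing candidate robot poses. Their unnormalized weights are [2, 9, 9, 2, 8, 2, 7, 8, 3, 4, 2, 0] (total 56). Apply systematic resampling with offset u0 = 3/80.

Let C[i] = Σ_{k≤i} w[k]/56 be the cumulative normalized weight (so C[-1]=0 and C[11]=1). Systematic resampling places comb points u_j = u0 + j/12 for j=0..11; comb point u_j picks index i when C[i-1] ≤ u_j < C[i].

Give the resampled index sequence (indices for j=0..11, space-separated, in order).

1 1 2 2 3 4 5 6 7 7 8 9

C = [1/28, 11/56, 5/14, 11/28, 15/28, 4/7, 39/56, 47/56, 25/28, 27/28, 1, 1]
j=0: u_0=3/80 ∈ [1/28, 11/56) → index 1
j=1: u_1=29/240 ∈ [1/28, 11/56) → index 1
j=2: u_2=49/240 ∈ [11/56, 5/14) → index 2
j=3: u_3=23/80 ∈ [11/56, 5/14) → index 2
j=4: u_4=89/240 ∈ [5/14, 11/28) → index 3
j=5: u_5=109/240 ∈ [11/28, 15/28) → index 4
j=6: u_6=43/80 ∈ [15/28, 4/7) → index 5
j=7: u_7=149/240 ∈ [4/7, 39/56) → index 6
j=8: u_8=169/240 ∈ [39/56, 47/56) → index 7
j=9: u_9=63/80 ∈ [39/56, 47/56) → index 7
j=10: u_10=209/240 ∈ [47/56, 25/28) → index 8
j=11: u_11=229/240 ∈ [25/28, 27/28) → index 9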